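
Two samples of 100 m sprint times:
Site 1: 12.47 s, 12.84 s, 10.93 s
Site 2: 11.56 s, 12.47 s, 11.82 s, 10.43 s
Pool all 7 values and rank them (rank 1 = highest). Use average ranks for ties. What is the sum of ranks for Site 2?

Sorted (descending): 12.84, 12.47, 12.47, 11.82, 11.56, 10.93, 10.43
The 2 values of 12.47 occupy positions 2–3 → average rank (2+3)/2 = 2.5.
Site 2 values → pooled ranks: 11.56→5, 12.47→2.5, 11.82→4, 10.43→7
Rank sum = 5 + 2.5 + 4 + 7 = 18.5

18.5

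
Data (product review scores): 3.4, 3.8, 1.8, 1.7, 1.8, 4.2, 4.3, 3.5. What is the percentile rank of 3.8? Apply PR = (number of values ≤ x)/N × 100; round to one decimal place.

N = 8.
Strictly below 3.8: 5. Equal to 3.8: 1.
PR = 6/8 × 100 = 75.0

75.0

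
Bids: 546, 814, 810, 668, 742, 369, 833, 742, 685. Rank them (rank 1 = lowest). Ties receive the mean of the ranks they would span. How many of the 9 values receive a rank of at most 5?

4

Sorted (ascending): 369, 546, 668, 685, 742, 742, 810, 814, 833
The 2 values of 742 occupy positions 5–6 → average rank (5+6)/2 = 5.5.
Ranks ≤ 5: {1, 2, 3, 4} → 4 values.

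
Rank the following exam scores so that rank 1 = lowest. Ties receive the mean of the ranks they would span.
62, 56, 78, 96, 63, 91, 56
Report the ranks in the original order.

Sorted (ascending): 56, 56, 62, 63, 78, 91, 96
The 2 values of 56 occupy positions 1–2 → average rank (1+2)/2 = 1.5.

3, 1.5, 5, 7, 4, 6, 1.5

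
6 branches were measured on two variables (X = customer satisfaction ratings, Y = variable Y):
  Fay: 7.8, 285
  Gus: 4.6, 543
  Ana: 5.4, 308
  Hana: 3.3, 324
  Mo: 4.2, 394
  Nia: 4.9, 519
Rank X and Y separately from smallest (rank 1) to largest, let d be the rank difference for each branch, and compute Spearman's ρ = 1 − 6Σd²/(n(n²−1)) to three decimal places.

Ranks of variable 1: 6, 3, 5, 1, 2, 4
Ranks of variable 2: 1, 6, 2, 3, 4, 5
d = r₁ − r₂: 5, -3, 3, -2, -2, -1
d²: 25, 9, 9, 4, 4, 1; Σd² = 52
ρ = 1 − 6·52/(6·35) = 1 − 312/210 = -0.486

-0.486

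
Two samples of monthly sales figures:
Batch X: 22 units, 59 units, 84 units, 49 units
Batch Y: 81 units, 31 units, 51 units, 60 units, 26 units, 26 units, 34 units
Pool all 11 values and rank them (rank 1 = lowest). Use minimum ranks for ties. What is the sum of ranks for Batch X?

Sorted (ascending): 22, 26, 26, 31, 34, 49, 51, 59, 60, 81, 84
The 2 values of 26 occupy positions 2–3 → each gets rank 2.
Batch X values → pooled ranks: 22→1, 59→8, 84→11, 49→6
Rank sum = 1 + 8 + 11 + 6 = 26

26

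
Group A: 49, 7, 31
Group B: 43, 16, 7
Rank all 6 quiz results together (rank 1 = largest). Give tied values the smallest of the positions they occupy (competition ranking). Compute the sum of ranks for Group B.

11

Sorted (descending): 49, 43, 31, 16, 7, 7
The 2 values of 7 occupy positions 5–6 → each gets rank 5.
Group B values → pooled ranks: 43→2, 16→4, 7→5
Rank sum = 2 + 4 + 5 = 11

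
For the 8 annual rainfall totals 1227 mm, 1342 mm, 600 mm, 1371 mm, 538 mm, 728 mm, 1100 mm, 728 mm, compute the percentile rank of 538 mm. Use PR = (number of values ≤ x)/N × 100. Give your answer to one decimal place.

N = 8.
Strictly below 538: 0. Equal to 538: 1.
PR = 1/8 × 100 = 12.5

12.5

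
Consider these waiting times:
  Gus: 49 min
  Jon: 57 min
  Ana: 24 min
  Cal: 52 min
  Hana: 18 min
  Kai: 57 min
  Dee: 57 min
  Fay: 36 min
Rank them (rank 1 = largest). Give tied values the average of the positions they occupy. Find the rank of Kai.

Sorted (descending): 57, 57, 57, 52, 49, 36, 24, 18
The 3 values of 57 occupy positions 1–3 → average rank 2.
Kai has value 57 min → rank 2.

2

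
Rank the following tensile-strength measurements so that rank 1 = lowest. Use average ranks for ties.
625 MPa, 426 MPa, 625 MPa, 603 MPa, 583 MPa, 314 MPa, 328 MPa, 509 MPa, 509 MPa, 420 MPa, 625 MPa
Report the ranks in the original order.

10, 4, 10, 8, 7, 1, 2, 5.5, 5.5, 3, 10

Sorted (ascending): 314, 328, 420, 426, 509, 509, 583, 603, 625, 625, 625
The 2 values of 509 occupy positions 5–6 → average rank (5+6)/2 = 5.5.
The 3 values of 625 occupy positions 9–11 → average rank 10.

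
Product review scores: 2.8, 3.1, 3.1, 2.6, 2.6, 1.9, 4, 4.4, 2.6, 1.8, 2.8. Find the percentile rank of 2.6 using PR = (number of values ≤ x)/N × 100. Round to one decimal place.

45.5

N = 11.
Strictly below 2.6: 2. Equal to 2.6: 3.
PR = 5/11 × 100 = 45.5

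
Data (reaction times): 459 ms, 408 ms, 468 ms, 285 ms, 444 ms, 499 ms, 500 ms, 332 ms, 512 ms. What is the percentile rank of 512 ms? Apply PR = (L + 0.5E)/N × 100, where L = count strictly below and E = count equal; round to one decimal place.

N = 9.
Strictly below 512: 8. Equal to 512: 1.
PR = (8 + 0.5·1)/9 × 100 = 94.4

94.4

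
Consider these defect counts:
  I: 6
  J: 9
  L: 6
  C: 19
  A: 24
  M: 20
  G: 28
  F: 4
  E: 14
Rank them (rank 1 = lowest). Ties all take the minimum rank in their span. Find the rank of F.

1

Sorted (ascending): 4, 6, 6, 9, 14, 19, 20, 24, 28
The 2 values of 6 occupy positions 2–3 → each gets rank 2.
F has value 4 → rank 1.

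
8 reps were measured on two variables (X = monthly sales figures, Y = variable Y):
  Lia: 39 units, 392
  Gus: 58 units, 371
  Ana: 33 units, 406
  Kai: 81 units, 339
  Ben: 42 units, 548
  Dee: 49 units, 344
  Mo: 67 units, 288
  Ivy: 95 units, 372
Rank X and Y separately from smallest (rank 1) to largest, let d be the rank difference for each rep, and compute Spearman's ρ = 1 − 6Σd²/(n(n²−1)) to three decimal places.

Ranks of variable 1: 2, 5, 1, 7, 3, 4, 6, 8
Ranks of variable 2: 6, 4, 7, 2, 8, 3, 1, 5
d = r₁ − r₂: -4, 1, -6, 5, -5, 1, 5, 3
d²: 16, 1, 36, 25, 25, 1, 25, 9; Σd² = 138
ρ = 1 − 6·138/(8·63) = 1 − 828/504 = -0.643

-0.643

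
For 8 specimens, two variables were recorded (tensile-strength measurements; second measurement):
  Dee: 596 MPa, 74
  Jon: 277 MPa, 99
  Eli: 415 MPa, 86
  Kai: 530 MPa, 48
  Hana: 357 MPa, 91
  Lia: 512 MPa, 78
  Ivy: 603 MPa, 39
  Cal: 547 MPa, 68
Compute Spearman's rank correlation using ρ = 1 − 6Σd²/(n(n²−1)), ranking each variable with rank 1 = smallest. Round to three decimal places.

Ranks of variable 1: 7, 1, 3, 5, 2, 4, 8, 6
Ranks of variable 2: 4, 8, 6, 2, 7, 5, 1, 3
d = r₁ − r₂: 3, -7, -3, 3, -5, -1, 7, 3
d²: 9, 49, 9, 9, 25, 1, 49, 9; Σd² = 160
ρ = 1 − 6·160/(8·63) = 1 − 960/504 = -0.905

-0.905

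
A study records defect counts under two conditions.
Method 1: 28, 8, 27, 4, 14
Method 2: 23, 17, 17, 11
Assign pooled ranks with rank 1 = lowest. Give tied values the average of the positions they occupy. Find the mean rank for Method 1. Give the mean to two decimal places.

4.80

Sorted (ascending): 4, 8, 11, 14, 17, 17, 23, 27, 28
The 2 values of 17 occupy positions 5–6 → average rank (5+6)/2 = 5.5.
Method 1 values → pooled ranks: 28→9, 8→2, 27→8, 4→1, 14→4
Mean rank = (9 + 2 + 8 + 1 + 4) / 5 = 4.80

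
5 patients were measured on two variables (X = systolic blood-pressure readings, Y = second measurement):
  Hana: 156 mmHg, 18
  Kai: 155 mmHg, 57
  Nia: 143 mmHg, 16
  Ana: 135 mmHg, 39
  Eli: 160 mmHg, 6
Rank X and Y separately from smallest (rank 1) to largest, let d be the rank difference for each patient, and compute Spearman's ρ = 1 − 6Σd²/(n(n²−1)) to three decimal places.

-0.500

Ranks of variable 1: 4, 3, 2, 1, 5
Ranks of variable 2: 3, 5, 2, 4, 1
d = r₁ − r₂: 1, -2, 0, -3, 4
d²: 1, 4, 0, 9, 16; Σd² = 30
ρ = 1 − 6·30/(5·24) = 1 − 180/120 = -0.500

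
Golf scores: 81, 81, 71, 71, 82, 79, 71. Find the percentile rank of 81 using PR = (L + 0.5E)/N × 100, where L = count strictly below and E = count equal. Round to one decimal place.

N = 7.
Strictly below 81: 4. Equal to 81: 2.
PR = (4 + 0.5·2)/7 × 100 = 71.4

71.4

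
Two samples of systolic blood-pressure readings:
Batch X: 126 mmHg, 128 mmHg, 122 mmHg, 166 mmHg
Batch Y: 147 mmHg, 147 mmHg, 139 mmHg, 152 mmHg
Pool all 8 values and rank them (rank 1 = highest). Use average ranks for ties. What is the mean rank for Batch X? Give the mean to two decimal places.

Sorted (descending): 166, 152, 147, 147, 139, 128, 126, 122
The 2 values of 147 occupy positions 3–4 → average rank (3+4)/2 = 3.5.
Batch X values → pooled ranks: 126→7, 128→6, 122→8, 166→1
Mean rank = (7 + 6 + 8 + 1) / 4 = 5.50

5.50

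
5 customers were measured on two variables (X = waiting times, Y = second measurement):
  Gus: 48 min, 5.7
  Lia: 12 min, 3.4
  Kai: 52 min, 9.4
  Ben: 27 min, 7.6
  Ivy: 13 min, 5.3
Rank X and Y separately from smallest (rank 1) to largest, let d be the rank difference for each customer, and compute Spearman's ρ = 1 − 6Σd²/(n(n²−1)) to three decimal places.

Ranks of variable 1: 4, 1, 5, 3, 2
Ranks of variable 2: 3, 1, 5, 4, 2
d = r₁ − r₂: 1, 0, 0, -1, 0
d²: 1, 0, 0, 1, 0; Σd² = 2
ρ = 1 − 6·2/(5·24) = 1 − 12/120 = 0.900

0.900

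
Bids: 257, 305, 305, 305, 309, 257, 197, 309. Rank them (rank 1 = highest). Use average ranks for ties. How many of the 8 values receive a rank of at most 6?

5

Sorted (descending): 309, 309, 305, 305, 305, 257, 257, 197
The 2 values of 309 occupy positions 1–2 → average rank (1+2)/2 = 1.5.
The 3 values of 305 occupy positions 3–5 → average rank 4.
The 2 values of 257 occupy positions 6–7 → average rank (6+7)/2 = 6.5.
Ranks ≤ 6: {1.5, 1.5, 4, 4, 4} → 5 values.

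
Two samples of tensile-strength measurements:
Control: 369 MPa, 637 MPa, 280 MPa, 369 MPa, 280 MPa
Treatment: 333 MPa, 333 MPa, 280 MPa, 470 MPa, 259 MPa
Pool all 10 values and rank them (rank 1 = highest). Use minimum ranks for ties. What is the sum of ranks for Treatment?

Sorted (descending): 637, 470, 369, 369, 333, 333, 280, 280, 280, 259
The 2 values of 369 occupy positions 3–4 → each gets rank 3.
The 2 values of 333 occupy positions 5–6 → each gets rank 5.
The 3 values of 280 occupy positions 7–9 → each gets rank 7.
Treatment values → pooled ranks: 333→5, 333→5, 280→7, 470→2, 259→10
Rank sum = 5 + 5 + 7 + 2 + 10 = 29

29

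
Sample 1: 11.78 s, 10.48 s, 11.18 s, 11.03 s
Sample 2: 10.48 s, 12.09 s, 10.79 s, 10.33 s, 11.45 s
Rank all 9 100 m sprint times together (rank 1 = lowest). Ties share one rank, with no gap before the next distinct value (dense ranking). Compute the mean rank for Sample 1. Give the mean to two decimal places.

Sorted (ascending): 10.33, 10.48, 10.48, 10.79, 11.03, 11.18, 11.45, 11.78, 12.09
The 2 values of 10.48 share dense rank 2.
Remaining distinct values take the next consecutive integers.
Sample 1 values → pooled ranks: 11.78→7, 10.48→2, 11.18→5, 11.03→4
Mean rank = (7 + 2 + 5 + 4) / 4 = 4.50

4.50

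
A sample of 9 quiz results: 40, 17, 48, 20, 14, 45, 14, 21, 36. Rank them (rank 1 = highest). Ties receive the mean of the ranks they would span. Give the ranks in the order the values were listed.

3, 7, 1, 6, 8.5, 2, 8.5, 5, 4

Sorted (descending): 48, 45, 40, 36, 21, 20, 17, 14, 14
The 2 values of 14 occupy positions 8–9 → average rank (8+9)/2 = 8.5.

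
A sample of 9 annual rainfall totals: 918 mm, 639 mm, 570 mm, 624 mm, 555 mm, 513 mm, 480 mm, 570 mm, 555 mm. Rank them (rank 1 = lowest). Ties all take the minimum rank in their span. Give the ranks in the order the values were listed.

Sorted (ascending): 480, 513, 555, 555, 570, 570, 624, 639, 918
The 2 values of 555 occupy positions 3–4 → each gets rank 3.
The 2 values of 570 occupy positions 5–6 → each gets rank 5.

9, 8, 5, 7, 3, 2, 1, 5, 3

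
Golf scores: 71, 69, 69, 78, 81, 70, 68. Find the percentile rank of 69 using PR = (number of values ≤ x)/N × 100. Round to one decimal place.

N = 7.
Strictly below 69: 1. Equal to 69: 2.
PR = 3/7 × 100 = 42.9

42.9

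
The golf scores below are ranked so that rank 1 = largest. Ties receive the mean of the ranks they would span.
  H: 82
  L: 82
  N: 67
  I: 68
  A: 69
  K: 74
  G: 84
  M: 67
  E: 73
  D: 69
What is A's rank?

Sorted (descending): 84, 82, 82, 74, 73, 69, 69, 68, 67, 67
The 2 values of 82 occupy positions 2–3 → average rank (2+3)/2 = 2.5.
The 2 values of 69 occupy positions 6–7 → average rank (6+7)/2 = 6.5.
The 2 values of 67 occupy positions 9–10 → average rank (9+10)/2 = 9.5.
A has value 69 → rank 6.5.

6.5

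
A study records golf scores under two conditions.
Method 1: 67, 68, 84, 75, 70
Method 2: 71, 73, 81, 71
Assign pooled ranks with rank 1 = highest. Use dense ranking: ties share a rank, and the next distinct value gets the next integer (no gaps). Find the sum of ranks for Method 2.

16

Sorted (descending): 84, 81, 75, 73, 71, 71, 70, 68, 67
The 2 values of 71 share dense rank 5.
Remaining distinct values take the next consecutive integers.
Method 2 values → pooled ranks: 71→5, 73→4, 81→2, 71→5
Rank sum = 5 + 4 + 2 + 5 = 16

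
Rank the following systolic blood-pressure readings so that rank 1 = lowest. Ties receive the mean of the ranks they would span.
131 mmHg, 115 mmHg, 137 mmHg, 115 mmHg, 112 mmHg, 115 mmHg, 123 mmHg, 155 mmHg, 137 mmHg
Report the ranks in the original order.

6, 3, 7.5, 3, 1, 3, 5, 9, 7.5

Sorted (ascending): 112, 115, 115, 115, 123, 131, 137, 137, 155
The 3 values of 115 occupy positions 2–4 → average rank 3.
The 2 values of 137 occupy positions 7–8 → average rank (7+8)/2 = 7.5.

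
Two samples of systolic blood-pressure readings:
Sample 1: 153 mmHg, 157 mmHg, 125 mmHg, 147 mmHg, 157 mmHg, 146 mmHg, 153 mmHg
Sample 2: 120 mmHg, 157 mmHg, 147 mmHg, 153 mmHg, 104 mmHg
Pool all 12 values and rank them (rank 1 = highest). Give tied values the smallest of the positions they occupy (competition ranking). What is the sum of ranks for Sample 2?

35

Sorted (descending): 157, 157, 157, 153, 153, 153, 147, 147, 146, 125, 120, 104
The 3 values of 157 occupy positions 1–3 → each gets rank 1.
The 3 values of 153 occupy positions 4–6 → each gets rank 4.
The 2 values of 147 occupy positions 7–8 → each gets rank 7.
Sample 2 values → pooled ranks: 120→11, 157→1, 147→7, 153→4, 104→12
Rank sum = 11 + 1 + 7 + 4 + 12 = 35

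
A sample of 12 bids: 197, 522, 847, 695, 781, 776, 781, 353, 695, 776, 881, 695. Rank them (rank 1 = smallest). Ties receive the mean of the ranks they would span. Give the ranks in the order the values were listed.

Sorted (ascending): 197, 353, 522, 695, 695, 695, 776, 776, 781, 781, 847, 881
The 3 values of 695 occupy positions 4–6 → average rank 5.
The 2 values of 776 occupy positions 7–8 → average rank (7+8)/2 = 7.5.
The 2 values of 781 occupy positions 9–10 → average rank (9+10)/2 = 9.5.

1, 3, 11, 5, 9.5, 7.5, 9.5, 2, 5, 7.5, 12, 5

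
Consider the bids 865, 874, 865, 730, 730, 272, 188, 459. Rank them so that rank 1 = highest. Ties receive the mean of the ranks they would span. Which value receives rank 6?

Sorted (descending): 874, 865, 865, 730, 730, 459, 272, 188
The 2 values of 865 occupy positions 2–3 → average rank (2+3)/2 = 2.5.
The 2 values of 730 occupy positions 4–5 → average rank (4+5)/2 = 4.5.
Rank 6 → value 459.

459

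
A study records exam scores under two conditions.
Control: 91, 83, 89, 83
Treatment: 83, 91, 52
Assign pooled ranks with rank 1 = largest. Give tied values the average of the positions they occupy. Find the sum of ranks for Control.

14.5

Sorted (descending): 91, 91, 89, 83, 83, 83, 52
The 2 values of 91 occupy positions 1–2 → average rank (1+2)/2 = 1.5.
The 3 values of 83 occupy positions 4–6 → average rank 5.
Control values → pooled ranks: 91→1.5, 83→5, 89→3, 83→5
Rank sum = 1.5 + 5 + 3 + 5 = 14.5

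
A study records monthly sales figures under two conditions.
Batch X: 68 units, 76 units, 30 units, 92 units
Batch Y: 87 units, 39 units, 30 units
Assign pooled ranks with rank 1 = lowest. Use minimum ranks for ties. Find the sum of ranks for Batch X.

Sorted (ascending): 30, 30, 39, 68, 76, 87, 92
The 2 values of 30 occupy positions 1–2 → each gets rank 1.
Batch X values → pooled ranks: 68→4, 76→5, 30→1, 92→7
Rank sum = 4 + 5 + 1 + 7 = 17

17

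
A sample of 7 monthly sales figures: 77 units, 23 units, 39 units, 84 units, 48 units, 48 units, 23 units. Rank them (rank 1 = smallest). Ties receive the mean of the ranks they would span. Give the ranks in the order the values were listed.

Sorted (ascending): 23, 23, 39, 48, 48, 77, 84
The 2 values of 23 occupy positions 1–2 → average rank (1+2)/2 = 1.5.
The 2 values of 48 occupy positions 4–5 → average rank (4+5)/2 = 4.5.

6, 1.5, 3, 7, 4.5, 4.5, 1.5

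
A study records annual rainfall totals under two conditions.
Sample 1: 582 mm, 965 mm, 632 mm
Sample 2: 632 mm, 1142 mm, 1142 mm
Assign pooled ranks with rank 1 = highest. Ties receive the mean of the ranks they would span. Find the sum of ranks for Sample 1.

13.5

Sorted (descending): 1142, 1142, 965, 632, 632, 582
The 2 values of 1142 occupy positions 1–2 → average rank (1+2)/2 = 1.5.
The 2 values of 632 occupy positions 4–5 → average rank (4+5)/2 = 4.5.
Sample 1 values → pooled ranks: 582→6, 965→3, 632→4.5
Rank sum = 6 + 3 + 4.5 = 13.5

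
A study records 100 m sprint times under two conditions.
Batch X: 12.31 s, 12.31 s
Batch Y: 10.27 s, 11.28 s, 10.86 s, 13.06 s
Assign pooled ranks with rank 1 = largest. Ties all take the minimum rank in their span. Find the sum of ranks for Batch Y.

16

Sorted (descending): 13.06, 12.31, 12.31, 11.28, 10.86, 10.27
The 2 values of 12.31 occupy positions 2–3 → each gets rank 2.
Batch Y values → pooled ranks: 10.27→6, 11.28→4, 10.86→5, 13.06→1
Rank sum = 6 + 4 + 5 + 1 = 16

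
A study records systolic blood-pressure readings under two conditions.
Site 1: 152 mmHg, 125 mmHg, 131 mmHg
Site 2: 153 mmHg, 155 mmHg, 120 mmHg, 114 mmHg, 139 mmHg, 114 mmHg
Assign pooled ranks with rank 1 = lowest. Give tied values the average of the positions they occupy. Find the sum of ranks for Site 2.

Sorted (ascending): 114, 114, 120, 125, 131, 139, 152, 153, 155
The 2 values of 114 occupy positions 1–2 → average rank (1+2)/2 = 1.5.
Site 2 values → pooled ranks: 153→8, 155→9, 120→3, 114→1.5, 139→6, 114→1.5
Rank sum = 8 + 9 + 3 + 1.5 + 6 + 1.5 = 29

29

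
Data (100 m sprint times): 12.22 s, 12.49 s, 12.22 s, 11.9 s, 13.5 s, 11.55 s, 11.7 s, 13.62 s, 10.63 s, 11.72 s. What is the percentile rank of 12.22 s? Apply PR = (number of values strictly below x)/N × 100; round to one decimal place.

50.0

N = 10.
Strictly below 12.22: 5. Equal to 12.22: 2.
PR = 5/10 × 100 = 50.0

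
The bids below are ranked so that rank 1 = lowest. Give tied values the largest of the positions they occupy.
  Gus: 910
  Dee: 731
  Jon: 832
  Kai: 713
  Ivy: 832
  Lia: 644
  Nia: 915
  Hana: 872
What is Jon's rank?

5

Sorted (ascending): 644, 713, 731, 832, 832, 872, 910, 915
The 2 values of 832 occupy positions 4–5 → each gets rank 5.
Jon has value 832 → rank 5.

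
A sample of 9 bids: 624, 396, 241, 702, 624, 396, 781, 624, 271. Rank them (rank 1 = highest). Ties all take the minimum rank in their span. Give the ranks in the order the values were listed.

3, 6, 9, 2, 3, 6, 1, 3, 8

Sorted (descending): 781, 702, 624, 624, 624, 396, 396, 271, 241
The 3 values of 624 occupy positions 3–5 → each gets rank 3.
The 2 values of 396 occupy positions 6–7 → each gets rank 6.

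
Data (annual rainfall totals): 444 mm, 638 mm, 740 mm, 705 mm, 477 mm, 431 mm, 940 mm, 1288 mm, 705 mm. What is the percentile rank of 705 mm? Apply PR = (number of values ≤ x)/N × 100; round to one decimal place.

N = 9.
Strictly below 705: 4. Equal to 705: 2.
PR = 6/9 × 100 = 66.7

66.7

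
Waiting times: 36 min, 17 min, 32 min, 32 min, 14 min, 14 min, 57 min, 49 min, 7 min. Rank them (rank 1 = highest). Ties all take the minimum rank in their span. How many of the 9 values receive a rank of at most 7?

Sorted (descending): 57, 49, 36, 32, 32, 17, 14, 14, 7
The 2 values of 32 occupy positions 4–5 → each gets rank 4.
The 2 values of 14 occupy positions 7–8 → each gets rank 7.
Ranks ≤ 7: {1, 2, 3, 4, 4, 6, 7, 7} → 8 values.

8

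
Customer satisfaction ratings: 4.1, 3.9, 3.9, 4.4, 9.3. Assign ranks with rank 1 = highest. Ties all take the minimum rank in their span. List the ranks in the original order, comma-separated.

Sorted (descending): 9.3, 4.4, 4.1, 3.9, 3.9
The 2 values of 3.9 occupy positions 4–5 → each gets rank 4.

3, 4, 4, 2, 1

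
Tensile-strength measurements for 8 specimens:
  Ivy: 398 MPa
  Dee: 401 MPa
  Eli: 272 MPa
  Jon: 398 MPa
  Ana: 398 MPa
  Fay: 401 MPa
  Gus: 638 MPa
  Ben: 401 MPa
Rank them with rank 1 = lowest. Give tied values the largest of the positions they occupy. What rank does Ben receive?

7

Sorted (ascending): 272, 398, 398, 398, 401, 401, 401, 638
The 3 values of 398 occupy positions 2–4 → each gets rank 4.
The 3 values of 401 occupy positions 5–7 → each gets rank 7.
Ben has value 401 MPa → rank 7.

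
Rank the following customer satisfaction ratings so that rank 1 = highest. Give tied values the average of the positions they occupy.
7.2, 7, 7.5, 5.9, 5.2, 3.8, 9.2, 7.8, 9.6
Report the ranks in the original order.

5, 6, 4, 7, 8, 9, 2, 3, 1

Sorted (descending): 9.6, 9.2, 7.8, 7.5, 7.2, 7, 5.9, 5.2, 3.8
No ties — each value takes its position as its rank.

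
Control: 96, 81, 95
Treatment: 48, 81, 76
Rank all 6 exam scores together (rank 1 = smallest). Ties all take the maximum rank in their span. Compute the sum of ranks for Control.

Sorted (ascending): 48, 76, 81, 81, 95, 96
The 2 values of 81 occupy positions 3–4 → each gets rank 4.
Control values → pooled ranks: 96→6, 81→4, 95→5
Rank sum = 6 + 4 + 5 = 15

15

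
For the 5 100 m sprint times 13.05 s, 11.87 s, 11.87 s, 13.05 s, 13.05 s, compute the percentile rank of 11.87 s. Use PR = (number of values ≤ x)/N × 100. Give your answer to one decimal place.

N = 5.
Strictly below 11.87: 0. Equal to 11.87: 2.
PR = 2/5 × 100 = 40.0

40.0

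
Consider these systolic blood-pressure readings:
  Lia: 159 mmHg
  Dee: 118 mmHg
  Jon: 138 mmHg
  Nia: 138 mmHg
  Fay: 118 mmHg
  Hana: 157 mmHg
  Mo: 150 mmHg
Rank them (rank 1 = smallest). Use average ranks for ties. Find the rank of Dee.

1.5

Sorted (ascending): 118, 118, 138, 138, 150, 157, 159
The 2 values of 118 occupy positions 1–2 → average rank (1+2)/2 = 1.5.
The 2 values of 138 occupy positions 3–4 → average rank (3+4)/2 = 3.5.
Dee has value 118 mmHg → rank 1.5.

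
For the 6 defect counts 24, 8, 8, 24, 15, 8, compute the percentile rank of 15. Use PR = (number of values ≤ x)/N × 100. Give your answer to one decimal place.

66.7

N = 6.
Strictly below 15: 3. Equal to 15: 1.
PR = 4/6 × 100 = 66.7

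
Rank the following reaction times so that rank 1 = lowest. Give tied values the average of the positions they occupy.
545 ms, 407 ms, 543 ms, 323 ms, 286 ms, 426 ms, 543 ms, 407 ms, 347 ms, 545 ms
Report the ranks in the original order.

Sorted (ascending): 286, 323, 347, 407, 407, 426, 543, 543, 545, 545
The 2 values of 407 occupy positions 4–5 → average rank (4+5)/2 = 4.5.
The 2 values of 543 occupy positions 7–8 → average rank (7+8)/2 = 7.5.
The 2 values of 545 occupy positions 9–10 → average rank (9+10)/2 = 9.5.

9.5, 4.5, 7.5, 2, 1, 6, 7.5, 4.5, 3, 9.5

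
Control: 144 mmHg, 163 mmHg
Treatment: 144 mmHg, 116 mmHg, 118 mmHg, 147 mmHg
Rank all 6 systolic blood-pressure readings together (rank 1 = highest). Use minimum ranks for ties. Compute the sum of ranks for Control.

4

Sorted (descending): 163, 147, 144, 144, 118, 116
The 2 values of 144 occupy positions 3–4 → each gets rank 3.
Control values → pooled ranks: 144→3, 163→1
Rank sum = 3 + 1 = 4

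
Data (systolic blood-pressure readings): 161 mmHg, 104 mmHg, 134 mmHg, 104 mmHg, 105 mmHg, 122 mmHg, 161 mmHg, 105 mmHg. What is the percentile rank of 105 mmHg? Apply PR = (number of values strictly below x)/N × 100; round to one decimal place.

25.0

N = 8.
Strictly below 105: 2. Equal to 105: 2.
PR = 2/8 × 100 = 25.0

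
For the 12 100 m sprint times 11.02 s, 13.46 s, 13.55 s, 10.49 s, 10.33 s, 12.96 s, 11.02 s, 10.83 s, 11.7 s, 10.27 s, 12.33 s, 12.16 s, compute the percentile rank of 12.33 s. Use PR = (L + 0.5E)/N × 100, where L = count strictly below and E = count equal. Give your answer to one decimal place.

70.8

N = 12.
Strictly below 12.33: 8. Equal to 12.33: 1.
PR = (8 + 0.5·1)/12 × 100 = 70.8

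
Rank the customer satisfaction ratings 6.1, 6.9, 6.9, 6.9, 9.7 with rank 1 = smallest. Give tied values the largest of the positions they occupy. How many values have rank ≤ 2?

Sorted (ascending): 6.1, 6.9, 6.9, 6.9, 9.7
The 3 values of 6.9 occupy positions 2–4 → each gets rank 4.
Ranks ≤ 2: {1} → 1 value.

1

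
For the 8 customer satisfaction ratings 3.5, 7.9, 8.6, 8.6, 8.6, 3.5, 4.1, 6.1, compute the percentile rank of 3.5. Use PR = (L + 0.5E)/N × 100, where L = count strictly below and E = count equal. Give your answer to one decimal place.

N = 8.
Strictly below 3.5: 0. Equal to 3.5: 2.
PR = (0 + 0.5·2)/8 × 100 = 12.5

12.5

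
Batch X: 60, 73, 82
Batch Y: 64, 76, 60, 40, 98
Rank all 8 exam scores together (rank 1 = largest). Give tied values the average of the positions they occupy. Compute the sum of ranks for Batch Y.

Sorted (descending): 98, 82, 76, 73, 64, 60, 60, 40
The 2 values of 60 occupy positions 6–7 → average rank (6+7)/2 = 6.5.
Batch Y values → pooled ranks: 64→5, 76→3, 60→6.5, 40→8, 98→1
Rank sum = 5 + 3 + 6.5 + 8 + 1 = 23.5

23.5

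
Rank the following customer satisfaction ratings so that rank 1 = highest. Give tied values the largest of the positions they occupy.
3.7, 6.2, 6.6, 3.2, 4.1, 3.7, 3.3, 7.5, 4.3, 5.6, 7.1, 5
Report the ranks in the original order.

10, 4, 3, 12, 8, 10, 11, 1, 7, 5, 2, 6

Sorted (descending): 7.5, 7.1, 6.6, 6.2, 5.6, 5, 4.3, 4.1, 3.7, 3.7, 3.3, 3.2
The 2 values of 3.7 occupy positions 9–10 → each gets rank 10.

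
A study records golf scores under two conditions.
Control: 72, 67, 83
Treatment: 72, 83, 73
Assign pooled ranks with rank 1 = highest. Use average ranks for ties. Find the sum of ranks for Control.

12

Sorted (descending): 83, 83, 73, 72, 72, 67
The 2 values of 83 occupy positions 1–2 → average rank (1+2)/2 = 1.5.
The 2 values of 72 occupy positions 4–5 → average rank (4+5)/2 = 4.5.
Control values → pooled ranks: 72→4.5, 67→6, 83→1.5
Rank sum = 4.5 + 6 + 1.5 = 12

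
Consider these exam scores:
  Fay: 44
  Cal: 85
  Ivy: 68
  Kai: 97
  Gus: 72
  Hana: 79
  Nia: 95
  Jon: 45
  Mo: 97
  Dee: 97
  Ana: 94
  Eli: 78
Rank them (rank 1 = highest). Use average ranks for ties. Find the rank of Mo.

2

Sorted (descending): 97, 97, 97, 95, 94, 85, 79, 78, 72, 68, 45, 44
The 3 values of 97 occupy positions 1–3 → average rank 2.
Mo has value 97 → rank 2.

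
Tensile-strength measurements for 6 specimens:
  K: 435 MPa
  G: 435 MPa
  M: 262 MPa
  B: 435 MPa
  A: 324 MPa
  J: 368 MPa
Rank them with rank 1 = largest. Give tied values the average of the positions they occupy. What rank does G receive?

Sorted (descending): 435, 435, 435, 368, 324, 262
The 3 values of 435 occupy positions 1–3 → average rank 2.
G has value 435 MPa → rank 2.

2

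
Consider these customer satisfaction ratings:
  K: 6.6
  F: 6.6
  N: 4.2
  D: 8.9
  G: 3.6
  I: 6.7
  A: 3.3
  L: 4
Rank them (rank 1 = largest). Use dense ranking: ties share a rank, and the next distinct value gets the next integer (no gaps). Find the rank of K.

Sorted (descending): 8.9, 6.7, 6.6, 6.6, 4.2, 4, 3.6, 3.3
The 2 values of 6.6 share dense rank 3.
Remaining distinct values take the next consecutive integers.
K has value 6.6 → rank 3.

3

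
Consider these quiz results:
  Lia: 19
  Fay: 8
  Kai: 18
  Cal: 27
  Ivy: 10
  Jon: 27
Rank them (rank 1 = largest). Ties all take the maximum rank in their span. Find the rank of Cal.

Sorted (descending): 27, 27, 19, 18, 10, 8
The 2 values of 27 occupy positions 1–2 → each gets rank 2.
Cal has value 27 → rank 2.

2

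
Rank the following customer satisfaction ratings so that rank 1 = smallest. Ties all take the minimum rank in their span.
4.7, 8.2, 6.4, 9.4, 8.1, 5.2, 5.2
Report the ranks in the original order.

1, 6, 4, 7, 5, 2, 2

Sorted (ascending): 4.7, 5.2, 5.2, 6.4, 8.1, 8.2, 9.4
The 2 values of 5.2 occupy positions 2–3 → each gets rank 2.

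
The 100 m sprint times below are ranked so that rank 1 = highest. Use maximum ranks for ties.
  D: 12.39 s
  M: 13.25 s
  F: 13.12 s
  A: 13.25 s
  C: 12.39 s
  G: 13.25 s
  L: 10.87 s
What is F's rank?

Sorted (descending): 13.25, 13.25, 13.25, 13.12, 12.39, 12.39, 10.87
The 3 values of 13.25 occupy positions 1–3 → each gets rank 3.
The 2 values of 12.39 occupy positions 5–6 → each gets rank 6.
F has value 13.12 s → rank 4.

4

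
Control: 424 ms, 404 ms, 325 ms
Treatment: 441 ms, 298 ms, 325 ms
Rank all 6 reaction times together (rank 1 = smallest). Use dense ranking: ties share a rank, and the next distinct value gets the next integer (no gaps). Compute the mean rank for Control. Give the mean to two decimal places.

Sorted (ascending): 298, 325, 325, 404, 424, 441
The 2 values of 325 share dense rank 2.
Remaining distinct values take the next consecutive integers.
Control values → pooled ranks: 424→4, 404→3, 325→2
Mean rank = (4 + 3 + 2) / 3 = 3.00

3.00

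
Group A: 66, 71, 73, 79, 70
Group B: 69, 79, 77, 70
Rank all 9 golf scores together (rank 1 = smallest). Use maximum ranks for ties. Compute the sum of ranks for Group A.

25

Sorted (ascending): 66, 69, 70, 70, 71, 73, 77, 79, 79
The 2 values of 70 occupy positions 3–4 → each gets rank 4.
The 2 values of 79 occupy positions 8–9 → each gets rank 9.
Group A values → pooled ranks: 66→1, 71→5, 73→6, 79→9, 70→4
Rank sum = 1 + 5 + 6 + 9 + 4 = 25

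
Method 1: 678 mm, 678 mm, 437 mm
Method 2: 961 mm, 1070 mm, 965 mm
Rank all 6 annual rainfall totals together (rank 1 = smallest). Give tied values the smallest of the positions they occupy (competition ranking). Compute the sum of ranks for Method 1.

5

Sorted (ascending): 437, 678, 678, 961, 965, 1070
The 2 values of 678 occupy positions 2–3 → each gets rank 2.
Method 1 values → pooled ranks: 678→2, 678→2, 437→1
Rank sum = 2 + 2 + 1 = 5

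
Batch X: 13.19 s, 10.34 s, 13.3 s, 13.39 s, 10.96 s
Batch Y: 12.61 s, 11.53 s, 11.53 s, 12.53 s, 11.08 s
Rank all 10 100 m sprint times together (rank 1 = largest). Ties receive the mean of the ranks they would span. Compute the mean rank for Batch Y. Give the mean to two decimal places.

6.00

Sorted (descending): 13.39, 13.3, 13.19, 12.61, 12.53, 11.53, 11.53, 11.08, 10.96, 10.34
The 2 values of 11.53 occupy positions 6–7 → average rank (6+7)/2 = 6.5.
Batch Y values → pooled ranks: 12.61→4, 11.53→6.5, 11.53→6.5, 12.53→5, 11.08→8
Mean rank = (4 + 6.5 + 6.5 + 5 + 8) / 5 = 6.00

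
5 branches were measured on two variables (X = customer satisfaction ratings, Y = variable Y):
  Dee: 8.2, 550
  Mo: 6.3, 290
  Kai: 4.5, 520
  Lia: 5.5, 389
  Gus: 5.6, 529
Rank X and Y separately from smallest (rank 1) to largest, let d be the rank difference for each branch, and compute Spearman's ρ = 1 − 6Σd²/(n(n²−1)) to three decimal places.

0.300

Ranks of variable 1: 5, 4, 1, 2, 3
Ranks of variable 2: 5, 1, 3, 2, 4
d = r₁ − r₂: 0, 3, -2, 0, -1
d²: 0, 9, 4, 0, 1; Σd² = 14
ρ = 1 − 6·14/(5·24) = 1 − 84/120 = 0.300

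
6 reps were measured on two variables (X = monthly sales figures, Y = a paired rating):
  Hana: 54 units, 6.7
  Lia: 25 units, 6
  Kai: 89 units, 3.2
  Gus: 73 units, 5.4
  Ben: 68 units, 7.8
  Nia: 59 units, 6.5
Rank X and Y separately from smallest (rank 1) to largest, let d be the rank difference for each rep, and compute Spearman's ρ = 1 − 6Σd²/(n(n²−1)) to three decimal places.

Ranks of variable 1: 2, 1, 6, 5, 4, 3
Ranks of variable 2: 5, 3, 1, 2, 6, 4
d = r₁ − r₂: -3, -2, 5, 3, -2, -1
d²: 9, 4, 25, 9, 4, 1; Σd² = 52
ρ = 1 − 6·52/(6·35) = 1 − 312/210 = -0.486

-0.486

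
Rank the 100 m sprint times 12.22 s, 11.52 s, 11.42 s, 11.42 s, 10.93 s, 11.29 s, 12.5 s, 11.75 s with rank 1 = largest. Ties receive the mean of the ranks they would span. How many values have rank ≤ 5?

4

Sorted (descending): 12.5, 12.22, 11.75, 11.52, 11.42, 11.42, 11.29, 10.93
The 2 values of 11.42 occupy positions 5–6 → average rank (5+6)/2 = 5.5.
Ranks ≤ 5: {1, 2, 3, 4} → 4 values.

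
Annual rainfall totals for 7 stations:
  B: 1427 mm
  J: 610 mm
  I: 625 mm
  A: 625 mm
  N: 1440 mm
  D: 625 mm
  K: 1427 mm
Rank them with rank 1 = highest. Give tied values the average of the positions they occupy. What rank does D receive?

5

Sorted (descending): 1440, 1427, 1427, 625, 625, 625, 610
The 2 values of 1427 occupy positions 2–3 → average rank (2+3)/2 = 2.5.
The 3 values of 625 occupy positions 4–6 → average rank 5.
D has value 625 mm → rank 5.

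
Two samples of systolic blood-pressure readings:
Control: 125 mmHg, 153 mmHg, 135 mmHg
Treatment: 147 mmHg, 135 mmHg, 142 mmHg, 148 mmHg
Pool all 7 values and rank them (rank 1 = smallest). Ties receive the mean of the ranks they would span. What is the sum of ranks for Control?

Sorted (ascending): 125, 135, 135, 142, 147, 148, 153
The 2 values of 135 occupy positions 2–3 → average rank (2+3)/2 = 2.5.
Control values → pooled ranks: 125→1, 153→7, 135→2.5
Rank sum = 1 + 7 + 2.5 = 10.5

10.5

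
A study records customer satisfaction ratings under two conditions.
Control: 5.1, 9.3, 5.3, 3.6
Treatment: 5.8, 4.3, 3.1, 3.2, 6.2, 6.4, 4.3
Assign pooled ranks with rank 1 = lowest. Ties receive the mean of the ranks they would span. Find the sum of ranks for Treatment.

Sorted (ascending): 3.1, 3.2, 3.6, 4.3, 4.3, 5.1, 5.3, 5.8, 6.2, 6.4, 9.3
The 2 values of 4.3 occupy positions 4–5 → average rank (4+5)/2 = 4.5.
Treatment values → pooled ranks: 5.8→8, 4.3→4.5, 3.1→1, 3.2→2, 6.2→9, 6.4→10, 4.3→4.5
Rank sum = 8 + 4.5 + 1 + 2 + 9 + 10 + 4.5 = 39

39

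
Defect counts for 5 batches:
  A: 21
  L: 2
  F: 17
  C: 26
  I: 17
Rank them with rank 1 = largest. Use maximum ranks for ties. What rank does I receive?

4

Sorted (descending): 26, 21, 17, 17, 2
The 2 values of 17 occupy positions 3–4 → each gets rank 4.
I has value 17 → rank 4.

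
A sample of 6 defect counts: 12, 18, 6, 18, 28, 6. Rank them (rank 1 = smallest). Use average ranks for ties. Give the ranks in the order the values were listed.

Sorted (ascending): 6, 6, 12, 18, 18, 28
The 2 values of 6 occupy positions 1–2 → average rank (1+2)/2 = 1.5.
The 2 values of 18 occupy positions 4–5 → average rank (4+5)/2 = 4.5.

3, 4.5, 1.5, 4.5, 6, 1.5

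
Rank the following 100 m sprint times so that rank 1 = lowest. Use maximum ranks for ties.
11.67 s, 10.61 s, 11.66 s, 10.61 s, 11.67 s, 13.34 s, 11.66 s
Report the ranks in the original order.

Sorted (ascending): 10.61, 10.61, 11.66, 11.66, 11.67, 11.67, 13.34
The 2 values of 10.61 occupy positions 1–2 → each gets rank 2.
The 2 values of 11.66 occupy positions 3–4 → each gets rank 4.
The 2 values of 11.67 occupy positions 5–6 → each gets rank 6.

6, 2, 4, 2, 6, 7, 4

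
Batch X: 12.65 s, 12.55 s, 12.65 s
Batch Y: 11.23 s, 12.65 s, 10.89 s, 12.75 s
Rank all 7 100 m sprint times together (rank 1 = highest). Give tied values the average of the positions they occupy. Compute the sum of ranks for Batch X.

11

Sorted (descending): 12.75, 12.65, 12.65, 12.65, 12.55, 11.23, 10.89
The 3 values of 12.65 occupy positions 2–4 → average rank 3.
Batch X values → pooled ranks: 12.65→3, 12.55→5, 12.65→3
Rank sum = 3 + 5 + 3 = 11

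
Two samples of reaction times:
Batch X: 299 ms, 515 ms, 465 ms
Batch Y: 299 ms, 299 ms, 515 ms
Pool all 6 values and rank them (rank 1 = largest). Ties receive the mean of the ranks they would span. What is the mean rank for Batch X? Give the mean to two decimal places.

Sorted (descending): 515, 515, 465, 299, 299, 299
The 2 values of 515 occupy positions 1–2 → average rank (1+2)/2 = 1.5.
The 3 values of 299 occupy positions 4–6 → average rank 5.
Batch X values → pooled ranks: 299→5, 515→1.5, 465→3
Mean rank = (5 + 1.5 + 3) / 3 = 3.17

3.17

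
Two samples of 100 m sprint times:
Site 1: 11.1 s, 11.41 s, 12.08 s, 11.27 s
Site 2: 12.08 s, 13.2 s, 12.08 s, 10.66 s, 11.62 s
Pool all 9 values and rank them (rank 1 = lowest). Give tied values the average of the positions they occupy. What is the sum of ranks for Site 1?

Sorted (ascending): 10.66, 11.1, 11.27, 11.41, 11.62, 12.08, 12.08, 12.08, 13.2
The 3 values of 12.08 occupy positions 6–8 → average rank 7.
Site 1 values → pooled ranks: 11.1→2, 11.41→4, 12.08→7, 11.27→3
Rank sum = 2 + 4 + 7 + 3 = 16

16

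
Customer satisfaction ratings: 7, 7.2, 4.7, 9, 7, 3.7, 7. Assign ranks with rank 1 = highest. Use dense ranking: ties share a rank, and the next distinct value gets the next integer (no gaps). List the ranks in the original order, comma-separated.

Sorted (descending): 9, 7.2, 7, 7, 7, 4.7, 3.7
The 3 values of 7 share dense rank 3.
Remaining distinct values take the next consecutive integers.

3, 2, 4, 1, 3, 5, 3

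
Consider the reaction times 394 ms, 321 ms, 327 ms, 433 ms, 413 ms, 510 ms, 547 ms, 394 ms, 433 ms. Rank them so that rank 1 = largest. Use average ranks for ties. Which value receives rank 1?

547

Sorted (descending): 547, 510, 433, 433, 413, 394, 394, 327, 321
The 2 values of 433 occupy positions 3–4 → average rank (3+4)/2 = 3.5.
The 2 values of 394 occupy positions 6–7 → average rank (6+7)/2 = 6.5.
Rank 1 → value 547.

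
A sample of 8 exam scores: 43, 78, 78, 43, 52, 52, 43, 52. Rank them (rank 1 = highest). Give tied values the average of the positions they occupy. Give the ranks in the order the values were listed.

7, 1.5, 1.5, 7, 4, 4, 7, 4

Sorted (descending): 78, 78, 52, 52, 52, 43, 43, 43
The 2 values of 78 occupy positions 1–2 → average rank (1+2)/2 = 1.5.
The 3 values of 52 occupy positions 3–5 → average rank 4.
The 3 values of 43 occupy positions 6–8 → average rank 7.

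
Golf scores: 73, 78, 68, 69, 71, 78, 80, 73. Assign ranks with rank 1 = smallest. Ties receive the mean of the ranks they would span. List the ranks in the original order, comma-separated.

Sorted (ascending): 68, 69, 71, 73, 73, 78, 78, 80
The 2 values of 73 occupy positions 4–5 → average rank (4+5)/2 = 4.5.
The 2 values of 78 occupy positions 6–7 → average rank (6+7)/2 = 6.5.

4.5, 6.5, 1, 2, 3, 6.5, 8, 4.5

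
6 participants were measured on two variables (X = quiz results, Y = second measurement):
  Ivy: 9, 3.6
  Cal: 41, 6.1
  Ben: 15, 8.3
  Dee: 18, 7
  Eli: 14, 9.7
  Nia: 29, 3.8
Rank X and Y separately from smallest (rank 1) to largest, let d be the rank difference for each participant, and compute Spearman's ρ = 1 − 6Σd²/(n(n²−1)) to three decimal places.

Ranks of variable 1: 1, 6, 3, 4, 2, 5
Ranks of variable 2: 1, 3, 5, 4, 6, 2
d = r₁ − r₂: 0, 3, -2, 0, -4, 3
d²: 0, 9, 4, 0, 16, 9; Σd² = 38
ρ = 1 − 6·38/(6·35) = 1 − 228/210 = -0.086

-0.086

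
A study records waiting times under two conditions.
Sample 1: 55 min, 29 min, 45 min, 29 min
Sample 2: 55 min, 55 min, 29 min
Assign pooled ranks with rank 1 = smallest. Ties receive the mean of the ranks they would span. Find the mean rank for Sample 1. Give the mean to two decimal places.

Sorted (ascending): 29, 29, 29, 45, 55, 55, 55
The 3 values of 29 occupy positions 1–3 → average rank 2.
The 3 values of 55 occupy positions 5–7 → average rank 6.
Sample 1 values → pooled ranks: 55→6, 29→2, 45→4, 29→2
Mean rank = (6 + 2 + 4 + 2) / 4 = 3.50

3.50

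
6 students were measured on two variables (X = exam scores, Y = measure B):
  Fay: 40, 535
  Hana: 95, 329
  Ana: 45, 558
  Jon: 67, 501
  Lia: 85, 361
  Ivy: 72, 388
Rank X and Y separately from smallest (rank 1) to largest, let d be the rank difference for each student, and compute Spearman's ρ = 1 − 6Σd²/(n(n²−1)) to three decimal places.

Ranks of variable 1: 1, 6, 2, 3, 5, 4
Ranks of variable 2: 5, 1, 6, 4, 2, 3
d = r₁ − r₂: -4, 5, -4, -1, 3, 1
d²: 16, 25, 16, 1, 9, 1; Σd² = 68
ρ = 1 − 6·68/(6·35) = 1 − 408/210 = -0.943

-0.943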